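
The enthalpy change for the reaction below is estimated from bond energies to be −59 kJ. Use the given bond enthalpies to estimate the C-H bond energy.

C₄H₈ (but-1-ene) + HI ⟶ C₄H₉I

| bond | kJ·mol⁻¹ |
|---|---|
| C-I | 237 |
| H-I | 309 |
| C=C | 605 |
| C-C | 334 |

D(C-H) ≈ 402 kJ/mol

Let D be the C-H bond energy.
Σ(broken) = 2×334 + 8×D + 1×605 + 1×309 = 1582 + 8D
Σ(formed) = 3×334 + 9×D + 1×237 = 1239 + 9D
ΔH = Σ(broken) − Σ(formed) = (1582 + 8D) − (1239 + 9D) = +343 − D
Setting this equal to −59 kJ gives D = 402 kJ/mol.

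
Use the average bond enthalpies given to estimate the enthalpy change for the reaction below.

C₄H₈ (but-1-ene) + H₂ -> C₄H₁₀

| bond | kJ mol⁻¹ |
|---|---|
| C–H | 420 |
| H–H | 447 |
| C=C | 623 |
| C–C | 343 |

ΔH ≈ −113 kJ

Bonds broken (reactants):
  C–C: 2 × 343 = 686
  C–H: 8 × 420 = 3360
  C=C: 1 × 623 = 623
  H–H: 1 × 447 = 447
  Σ(broken) = 5116 kJ
Bonds formed (products):
  C–C: 3 × 343 = 1029
  C–H: 10 × 420 = 4200
  Σ(formed) = 5229 kJ
ΔH = Σ(broken) − Σ(formed) = 5116 − 5229 = −113 kJ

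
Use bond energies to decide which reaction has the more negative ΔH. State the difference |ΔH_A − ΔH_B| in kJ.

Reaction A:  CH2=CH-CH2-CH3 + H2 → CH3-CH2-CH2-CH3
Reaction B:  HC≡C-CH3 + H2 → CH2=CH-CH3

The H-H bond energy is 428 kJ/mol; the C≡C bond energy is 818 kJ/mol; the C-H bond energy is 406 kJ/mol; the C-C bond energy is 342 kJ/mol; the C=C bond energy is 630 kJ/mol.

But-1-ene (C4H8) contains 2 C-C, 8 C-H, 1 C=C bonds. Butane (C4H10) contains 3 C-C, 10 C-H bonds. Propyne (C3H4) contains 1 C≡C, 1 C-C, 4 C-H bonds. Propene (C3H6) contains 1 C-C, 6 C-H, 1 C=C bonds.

Reaction B, by 100 kJ

Reaction A:
  Bonds broken (reactants):
    C-C: 2 × 342 = 684
    C-H: 8 × 406 = 3248
    C=C: 1 × 630 = 630
    H-H: 1 × 428 = 428
    Σ(broken) = 4990 kJ
  Bonds formed (products):
    C-C: 3 × 342 = 1026
    C-H: 10 × 406 = 4060
    Σ(formed) = 5086 kJ
  ΔH_A = 4990 − 5086 = −96 kJ
Reaction B:
  Bonds broken (reactants):
    C≡C: 1 × 818 = 818
    C-C: 1 × 342 = 342
    C-H: 4 × 406 = 1624
    H-H: 1 × 428 = 428
    Σ(broken) = 3212 kJ
  Bonds formed (products):
    C-C: 1 × 342 = 342
    C-H: 6 × 406 = 2436
    C=C: 1 × 630 = 630
    Σ(formed) = 3408 kJ
  ΔH_B = 3212 − 3408 = −196 kJ
ΔH_A − ΔH_B = +100 kJ, so reaction B has the more negative ΔH; |ΔH_A − ΔH_B| = 100 kJ.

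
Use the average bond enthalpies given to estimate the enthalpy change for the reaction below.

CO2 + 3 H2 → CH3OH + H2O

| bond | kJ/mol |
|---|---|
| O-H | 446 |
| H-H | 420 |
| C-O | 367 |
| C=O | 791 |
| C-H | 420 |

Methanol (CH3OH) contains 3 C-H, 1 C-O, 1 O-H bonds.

ΔH ≈ −123 kJ

Bonds broken (reactants):
  C=O: 2 × 791 = 1582
  H-H: 3 × 420 = 1260
  Σ(broken) = 2842 kJ
Bonds formed (products):
  C-H: 3 × 420 = 1260
  C-O: 1 × 367 = 367
  O-H: 3 × 446 = 1338
  Σ(formed) = 2965 kJ
ΔH = Σ(broken) − Σ(formed) = 2842 − 2965 = −123 kJ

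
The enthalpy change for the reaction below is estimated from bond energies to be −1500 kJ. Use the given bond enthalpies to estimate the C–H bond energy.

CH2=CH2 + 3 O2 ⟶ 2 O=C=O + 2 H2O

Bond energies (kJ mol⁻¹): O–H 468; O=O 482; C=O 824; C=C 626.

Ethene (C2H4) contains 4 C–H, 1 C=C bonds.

Let D be the C–H bond energy.
Σ(broken) = 4×D + 1×626 + 3×482 = 2072 + 4D
Σ(formed) = 4×824 + 4×468 = 5168
ΔH = Σ(broken) − Σ(formed) = (2072 + 4D) − (5168) = −3096 + 4D
Setting this equal to −1500 kJ gives 4D = 1596, so D = 399 kJ/mol.

D(C–H) ≈ 399 kJ/mol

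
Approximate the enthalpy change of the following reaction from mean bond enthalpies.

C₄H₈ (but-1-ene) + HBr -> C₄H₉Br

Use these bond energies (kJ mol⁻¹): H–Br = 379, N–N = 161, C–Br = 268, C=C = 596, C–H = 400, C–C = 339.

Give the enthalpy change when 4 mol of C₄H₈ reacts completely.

Bonds broken (reactants):
  C–C: 2 × 339 = 678
  C–H: 8 × 400 = 3200
  C=C: 1 × 596 = 596
  H–Br: 1 × 379 = 379
  Σ(broken) = 4853 kJ
Bonds formed (products):
  C–Br: 1 × 268 = 268
  C–C: 3 × 339 = 1017
  C–H: 9 × 400 = 3600
  Σ(formed) = 4885 kJ
ΔH = Σ(broken) − Σ(formed) = 4853 − 4885 = −32 kJ
For 4× the reaction as written: 4 × (−32) = −128 kJ

ΔH = −128 kJ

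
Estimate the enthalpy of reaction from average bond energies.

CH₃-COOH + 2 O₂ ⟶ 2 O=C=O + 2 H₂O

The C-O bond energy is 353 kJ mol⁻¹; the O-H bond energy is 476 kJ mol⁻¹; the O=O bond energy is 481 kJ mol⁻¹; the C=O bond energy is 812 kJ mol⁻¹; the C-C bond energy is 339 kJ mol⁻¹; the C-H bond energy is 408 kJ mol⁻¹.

ΔH ≈ −986 kJ

Bonds broken (reactants):
  C-C: 1 × 339 = 339
  C-H: 3 × 408 = 1224
  C-O: 1 × 353 = 353
  C=O: 1 × 812 = 812
  O-H: 1 × 476 = 476
  O=O: 2 × 481 = 962
  Σ(broken) = 4166 kJ
Bonds formed (products):
  C=O: 4 × 812 = 3248
  O-H: 4 × 476 = 1904
  Σ(formed) = 5152 kJ
ΔH = Σ(broken) − Σ(formed) = 4166 − 5152 = −986 kJ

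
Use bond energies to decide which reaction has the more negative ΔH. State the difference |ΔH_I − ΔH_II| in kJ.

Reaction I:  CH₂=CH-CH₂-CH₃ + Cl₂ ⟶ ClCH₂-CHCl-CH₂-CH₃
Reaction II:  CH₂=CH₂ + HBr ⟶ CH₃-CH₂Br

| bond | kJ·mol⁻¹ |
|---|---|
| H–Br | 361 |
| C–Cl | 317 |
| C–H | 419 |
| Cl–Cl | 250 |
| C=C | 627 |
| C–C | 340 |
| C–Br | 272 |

Reaction I:
  Bonds broken (reactants):
    C–C: 2 × 340 = 680
    C–H: 8 × 419 = 3352
    C=C: 1 × 627 = 627
    Cl–Cl: 1 × 250 = 250
    Σ(broken) = 4909 kJ
  Bonds formed (products):
    C–C: 3 × 340 = 1020
    C–Cl: 2 × 317 = 634
    C–H: 8 × 419 = 3352
    Σ(formed) = 5006 kJ
  ΔH_I = 4909 − 5006 = −97 kJ
Reaction II:
  Bonds broken (reactants):
    C–H: 4 × 419 = 1676
    C=C: 1 × 627 = 627
    H–Br: 1 × 361 = 361
    Σ(broken) = 2664 kJ
  Bonds formed (products):
    C–Br: 1 × 272 = 272
    C–C: 1 × 340 = 340
    C–H: 5 × 419 = 2095
    Σ(formed) = 2707 kJ
  ΔH_II = 2664 − 2707 = −43 kJ
ΔH_I − ΔH_II = −54 kJ, so reaction I has the more negative ΔH; |ΔH_I − ΔH_II| = 54 kJ.

Reaction I, by 54 kJ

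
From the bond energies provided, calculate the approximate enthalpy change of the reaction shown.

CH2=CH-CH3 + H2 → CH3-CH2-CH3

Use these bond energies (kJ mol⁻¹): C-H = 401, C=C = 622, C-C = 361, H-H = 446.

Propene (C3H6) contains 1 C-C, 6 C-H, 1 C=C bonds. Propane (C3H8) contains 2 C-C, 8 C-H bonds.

Bonds broken (reactants):
  C-C: 1 × 361 = 361
  C-H: 6 × 401 = 2406
  C=C: 1 × 622 = 622
  H-H: 1 × 446 = 446
  Σ(broken) = 3835 kJ
Bonds formed (products):
  C-C: 2 × 361 = 722
  C-H: 8 × 401 = 3208
  Σ(formed) = 3930 kJ
ΔH = Σ(broken) − Σ(formed) = 3835 − 3930 = −95 kJ

ΔH ≈ −95 kJ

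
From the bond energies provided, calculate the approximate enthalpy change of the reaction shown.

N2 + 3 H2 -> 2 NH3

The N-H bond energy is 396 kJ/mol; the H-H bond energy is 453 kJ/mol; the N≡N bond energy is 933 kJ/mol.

ΔH ≈ −84 kJ

Bonds broken (reactants):
  H-H: 3 × 453 = 1359
  N≡N: 1 × 933 = 933
  Σ(broken) = 2292 kJ
Bonds formed (products):
  N-H: 6 × 396 = 2376
  Σ(formed) = 2376 kJ
ΔH = Σ(broken) − Σ(formed) = 2292 − 2376 = −84 kJ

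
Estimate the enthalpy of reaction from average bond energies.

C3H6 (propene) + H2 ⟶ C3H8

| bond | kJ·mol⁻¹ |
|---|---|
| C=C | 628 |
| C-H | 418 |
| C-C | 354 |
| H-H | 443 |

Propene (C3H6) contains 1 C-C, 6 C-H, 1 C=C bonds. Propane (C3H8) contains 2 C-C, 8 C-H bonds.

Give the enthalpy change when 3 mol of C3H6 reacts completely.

ΔH = −357 kJ

Bonds broken (reactants):
  C-C: 1 × 354 = 354
  C-H: 6 × 418 = 2508
  C=C: 1 × 628 = 628
  H-H: 1 × 443 = 443
  Σ(broken) = 3933 kJ
Bonds formed (products):
  C-C: 2 × 354 = 708
  C-H: 8 × 418 = 3344
  Σ(formed) = 4052 kJ
ΔH = Σ(broken) − Σ(formed) = 3933 − 4052 = −119 kJ
For 3× the reaction as written: 3 × (−119) = −357 kJ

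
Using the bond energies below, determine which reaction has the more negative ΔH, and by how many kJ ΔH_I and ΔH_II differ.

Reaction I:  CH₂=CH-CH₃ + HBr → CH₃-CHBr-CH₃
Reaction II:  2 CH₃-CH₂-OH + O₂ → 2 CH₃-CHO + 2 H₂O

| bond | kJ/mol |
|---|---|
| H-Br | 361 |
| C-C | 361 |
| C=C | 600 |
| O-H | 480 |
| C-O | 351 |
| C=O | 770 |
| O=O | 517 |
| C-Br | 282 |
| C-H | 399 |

Reaction I:
  Bonds broken (reactants):
    C-C: 1 × 361 = 361
    C-H: 6 × 399 = 2394
    C=C: 1 × 600 = 600
    H-Br: 1 × 361 = 361
    Σ(broken) = 3716 kJ
  Bonds formed (products):
    C-Br: 1 × 282 = 282
    C-C: 2 × 361 = 722
    C-H: 7 × 399 = 2793
    Σ(formed) = 3797 kJ
  ΔH_I = 3716 − 3797 = −81 kJ
Reaction II:
  Bonds broken (reactants):
    C-C: 2 × 361 = 722
    C-H: 10 × 399 = 3990
    C-O: 2 × 351 = 702
    O-H: 2 × 480 = 960
    O=O: 1 × 517 = 517
    Σ(broken) = 6891 kJ
  Bonds formed (products):
    C-C: 2 × 361 = 722
    C-H: 8 × 399 = 3192
    C=O: 2 × 770 = 1540
    O-H: 4 × 480 = 1920
    Σ(formed) = 7374 kJ
  ΔH_II = 6891 − 7374 = −483 kJ
ΔH_I − ΔH_II = +402 kJ, so reaction II has the more negative ΔH; |ΔH_I − ΔH_II| = 402 kJ.

Reaction II, by 402 kJ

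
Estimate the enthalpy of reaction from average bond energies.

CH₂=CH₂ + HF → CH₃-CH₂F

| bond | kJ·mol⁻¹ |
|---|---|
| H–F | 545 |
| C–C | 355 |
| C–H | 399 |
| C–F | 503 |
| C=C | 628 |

ΔH ≈ −84 kJ

Bonds broken (reactants):
  C–H: 4 × 399 = 1596
  C=C: 1 × 628 = 628
  H–F: 1 × 545 = 545
  Σ(broken) = 2769 kJ
Bonds formed (products):
  C–C: 1 × 355 = 355
  C–F: 1 × 503 = 503
  C–H: 5 × 399 = 1995
  Σ(formed) = 2853 kJ
ΔH = Σ(broken) − Σ(formed) = 2769 − 2853 = −84 kJ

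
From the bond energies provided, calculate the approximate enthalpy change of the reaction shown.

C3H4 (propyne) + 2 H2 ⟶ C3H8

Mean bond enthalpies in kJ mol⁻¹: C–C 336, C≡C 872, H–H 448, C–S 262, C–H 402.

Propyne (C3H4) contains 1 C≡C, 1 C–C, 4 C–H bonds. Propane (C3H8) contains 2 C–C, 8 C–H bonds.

Bonds broken (reactants):
  C≡C: 1 × 872 = 872
  C–C: 1 × 336 = 336
  C–H: 4 × 402 = 1608
  H–H: 2 × 448 = 896
  Σ(broken) = 3712 kJ
Bonds formed (products):
  C–C: 2 × 336 = 672
  C–H: 8 × 402 = 3216
  Σ(formed) = 3888 kJ
ΔH = Σ(broken) − Σ(formed) = 3712 − 3888 = −176 kJ

ΔH ≈ −176 kJ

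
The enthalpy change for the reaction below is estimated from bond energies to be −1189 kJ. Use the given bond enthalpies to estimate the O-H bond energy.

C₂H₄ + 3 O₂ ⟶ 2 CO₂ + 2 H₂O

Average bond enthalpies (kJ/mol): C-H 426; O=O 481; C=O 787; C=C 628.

Let D be the O-H bond energy.
Σ(broken) = 4×426 + 1×628 + 3×481 = 3775
Σ(formed) = 4×787 + 4×D = 3148 + 4D
ΔH = Σ(broken) − Σ(formed) = (3775) − (3148 + 4D) = +627 − 4D
Setting this equal to −1189 kJ gives 4D = 1816, so D = 454 kJ/mol.

D(O-H) ≈ 454 kJ/mol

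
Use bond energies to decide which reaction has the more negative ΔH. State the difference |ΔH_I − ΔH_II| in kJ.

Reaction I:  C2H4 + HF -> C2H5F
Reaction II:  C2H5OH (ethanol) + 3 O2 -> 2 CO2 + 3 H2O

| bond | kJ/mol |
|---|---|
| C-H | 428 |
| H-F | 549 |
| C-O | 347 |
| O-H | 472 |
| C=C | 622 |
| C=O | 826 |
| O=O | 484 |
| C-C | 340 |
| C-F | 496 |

Reaction I:
  Bonds broken (reactants):
    C-H: 4 × 428 = 1712
    C=C: 1 × 622 = 622
    H-F: 1 × 549 = 549
    Σ(broken) = 2883 kJ
  Bonds formed (products):
    C-C: 1 × 340 = 340
    C-F: 1 × 496 = 496
    C-H: 5 × 428 = 2140
    Σ(formed) = 2976 kJ
  ΔH_I = 2883 − 2976 = −93 kJ
Reaction II:
  Bonds broken (reactants):
    C-C: 1 × 340 = 340
    C-H: 5 × 428 = 2140
    C-O: 1 × 347 = 347
    O-H: 1 × 472 = 472
    O=O: 3 × 484 = 1452
    Σ(broken) = 4751 kJ
  Bonds formed (products):
    C=O: 4 × 826 = 3304
    O-H: 6 × 472 = 2832
    Σ(formed) = 6136 kJ
  ΔH_II = 4751 − 6136 = −1385 kJ
ΔH_I − ΔH_II = +1292 kJ, so reaction II has the more negative ΔH; |ΔH_I − ΔH_II| = 1292 kJ.

Reaction II, by 1292 kJ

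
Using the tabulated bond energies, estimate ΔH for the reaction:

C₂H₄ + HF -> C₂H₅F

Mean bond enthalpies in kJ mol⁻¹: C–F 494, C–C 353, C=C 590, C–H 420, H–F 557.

ΔH ≈ −120 kJ

Bonds broken (reactants):
  C–H: 4 × 420 = 1680
  C=C: 1 × 590 = 590
  H–F: 1 × 557 = 557
  Σ(broken) = 2827 kJ
Bonds formed (products):
  C–C: 1 × 353 = 353
  C–F: 1 × 494 = 494
  C–H: 5 × 420 = 2100
  Σ(formed) = 2947 kJ
ΔH = Σ(broken) − Σ(formed) = 2827 − 2947 = −120 kJ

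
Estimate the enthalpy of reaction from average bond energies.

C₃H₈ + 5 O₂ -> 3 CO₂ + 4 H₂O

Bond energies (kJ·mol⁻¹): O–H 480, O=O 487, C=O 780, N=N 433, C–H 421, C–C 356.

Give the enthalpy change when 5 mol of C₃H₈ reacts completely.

Bonds broken (reactants):
  C–C: 2 × 356 = 712
  C–H: 8 × 421 = 3368
  O=O: 5 × 487 = 2435
  Σ(broken) = 6515 kJ
Bonds formed (products):
  C=O: 6 × 780 = 4680
  O–H: 8 × 480 = 3840
  Σ(formed) = 8520 kJ
ΔH = Σ(broken) − Σ(formed) = 6515 − 8520 = −2005 kJ
For 5× the reaction as written: 5 × (−2005) = −10025 kJ

ΔH = −10025 kJ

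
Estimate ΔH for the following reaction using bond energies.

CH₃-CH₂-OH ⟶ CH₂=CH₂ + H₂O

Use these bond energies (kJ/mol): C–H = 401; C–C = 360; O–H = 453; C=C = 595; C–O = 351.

ΔH ≈ +64 kJ

Bonds broken (reactants):
  C–C: 1 × 360 = 360
  C–H: 5 × 401 = 2005
  C–O: 1 × 351 = 351
  O–H: 1 × 453 = 453
  Σ(broken) = 3169 kJ
Bonds formed (products):
  C–H: 4 × 401 = 1604
  C=C: 1 × 595 = 595
  O–H: 2 × 453 = 906
  Σ(formed) = 3105 kJ
ΔH = Σ(broken) − Σ(formed) = 3169 − 3105 = +64 kJ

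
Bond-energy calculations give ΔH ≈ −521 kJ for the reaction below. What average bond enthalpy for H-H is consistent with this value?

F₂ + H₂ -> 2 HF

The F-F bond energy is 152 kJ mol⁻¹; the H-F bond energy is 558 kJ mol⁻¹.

D(H-H) ≈ 443 kJ/mol

Let D be the H-H bond energy.
Σ(broken) = 1×152 + 1×D = 152 + D
Σ(formed) = 2×558 = 1116
ΔH = Σ(broken) − Σ(formed) = (152 + D) − (1116) = −964 + D
Setting this equal to −521 kJ gives D = 443 kJ/mol.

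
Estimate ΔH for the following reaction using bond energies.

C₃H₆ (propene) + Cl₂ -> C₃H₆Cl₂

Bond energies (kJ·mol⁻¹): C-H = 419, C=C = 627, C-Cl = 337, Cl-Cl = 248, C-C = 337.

ΔH ≈ −136 kJ

Bonds broken (reactants):
  C-C: 1 × 337 = 337
  C-H: 6 × 419 = 2514
  C=C: 1 × 627 = 627
  Cl-Cl: 1 × 248 = 248
  Σ(broken) = 3726 kJ
Bonds formed (products):
  C-C: 2 × 337 = 674
  C-Cl: 2 × 337 = 674
  C-H: 6 × 419 = 2514
  Σ(formed) = 3862 kJ
ΔH = Σ(broken) − Σ(formed) = 3726 − 3862 = −136 kJ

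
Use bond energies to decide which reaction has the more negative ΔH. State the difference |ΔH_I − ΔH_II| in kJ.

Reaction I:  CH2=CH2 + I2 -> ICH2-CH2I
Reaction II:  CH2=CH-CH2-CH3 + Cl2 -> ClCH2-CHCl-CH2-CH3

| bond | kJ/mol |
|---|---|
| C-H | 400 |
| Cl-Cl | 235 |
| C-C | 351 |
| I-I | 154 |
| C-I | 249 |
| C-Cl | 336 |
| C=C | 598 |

Reaction II, by 93 kJ

Reaction I:
  Bonds broken (reactants):
    C-H: 4 × 400 = 1600
    C=C: 1 × 598 = 598
    I-I: 1 × 154 = 154
    Σ(broken) = 2352 kJ
  Bonds formed (products):
    C-C: 1 × 351 = 351
    C-H: 4 × 400 = 1600
    C-I: 2 × 249 = 498
    Σ(formed) = 2449 kJ
  ΔH_I = 2352 − 2449 = −97 kJ
Reaction II:
  Bonds broken (reactants):
    C-C: 2 × 351 = 702
    C-H: 8 × 400 = 3200
    C=C: 1 × 598 = 598
    Cl-Cl: 1 × 235 = 235
    Σ(broken) = 4735 kJ
  Bonds formed (products):
    C-C: 3 × 351 = 1053
    C-Cl: 2 × 336 = 672
    C-H: 8 × 400 = 3200
    Σ(formed) = 4925 kJ
  ΔH_II = 4735 − 4925 = −190 kJ
ΔH_I − ΔH_II = +93 kJ, so reaction II has the more negative ΔH; |ΔH_I − ΔH_II| = 93 kJ.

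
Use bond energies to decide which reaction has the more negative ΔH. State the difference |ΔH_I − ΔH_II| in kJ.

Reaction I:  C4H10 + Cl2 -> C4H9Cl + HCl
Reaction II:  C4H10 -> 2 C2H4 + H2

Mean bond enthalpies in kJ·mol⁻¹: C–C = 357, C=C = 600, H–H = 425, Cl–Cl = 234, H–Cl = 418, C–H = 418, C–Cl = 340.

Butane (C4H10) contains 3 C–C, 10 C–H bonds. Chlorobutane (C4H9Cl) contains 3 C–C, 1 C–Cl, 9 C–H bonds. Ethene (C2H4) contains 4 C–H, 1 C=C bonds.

Reaction I:
  Bonds broken (reactants):
    C–C: 3 × 357 = 1071
    C–H: 10 × 418 = 4180
    Cl–Cl: 1 × 234 = 234
    Σ(broken) = 5485 kJ
  Bonds formed (products):
    C–C: 3 × 357 = 1071
    C–Cl: 1 × 340 = 340
    C–H: 9 × 418 = 3762
    H–Cl: 1 × 418 = 418
    Σ(formed) = 5591 kJ
  ΔH_I = 5485 − 5591 = −106 kJ
Reaction II:
  Bonds broken (reactants):
    C–C: 3 × 357 = 1071
    C–H: 10 × 418 = 4180
    Σ(broken) = 5251 kJ
  Bonds formed (products):
    C–H: 8 × 418 = 3344
    C=C: 2 × 600 = 1200
    H–H: 1 × 425 = 425
    Σ(formed) = 4969 kJ
  ΔH_II = 5251 − 4969 = +282 kJ
ΔH_I − ΔH_II = −388 kJ, so reaction I has the more negative ΔH; |ΔH_I − ΔH_II| = 388 kJ.

Reaction I, by 388 kJ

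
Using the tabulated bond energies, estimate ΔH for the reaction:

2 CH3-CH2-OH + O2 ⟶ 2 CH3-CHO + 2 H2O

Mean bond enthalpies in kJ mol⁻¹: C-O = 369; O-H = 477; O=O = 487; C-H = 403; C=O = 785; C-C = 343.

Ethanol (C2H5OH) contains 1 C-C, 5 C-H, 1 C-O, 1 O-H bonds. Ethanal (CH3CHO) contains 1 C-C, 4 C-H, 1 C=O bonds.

ΔH ≈ −493 kJ

Bonds broken (reactants):
  C-C: 2 × 343 = 686
  C-H: 10 × 403 = 4030
  C-O: 2 × 369 = 738
  O-H: 2 × 477 = 954
  O=O: 1 × 487 = 487
  Σ(broken) = 6895 kJ
Bonds formed (products):
  C-C: 2 × 343 = 686
  C-H: 8 × 403 = 3224
  C=O: 2 × 785 = 1570
  O-H: 4 × 477 = 1908
  Σ(formed) = 7388 kJ
ΔH = Σ(broken) − Σ(formed) = 6895 − 7388 = −493 kJ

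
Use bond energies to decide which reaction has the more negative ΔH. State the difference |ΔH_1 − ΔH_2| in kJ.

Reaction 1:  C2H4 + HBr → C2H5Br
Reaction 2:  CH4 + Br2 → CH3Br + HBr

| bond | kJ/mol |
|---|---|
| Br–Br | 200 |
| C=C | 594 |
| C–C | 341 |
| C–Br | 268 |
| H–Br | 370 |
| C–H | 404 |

Reaction 1:
  Bonds broken (reactants):
    C–H: 4 × 404 = 1616
    C=C: 1 × 594 = 594
    H–Br: 1 × 370 = 370
    Σ(broken) = 2580 kJ
  Bonds formed (products):
    C–Br: 1 × 268 = 268
    C–C: 1 × 341 = 341
    C–H: 5 × 404 = 2020
    Σ(formed) = 2629 kJ
  ΔH_1 = 2580 − 2629 = −49 kJ
Reaction 2:
  Bonds broken (reactants):
    Br–Br: 1 × 200 = 200
    C–H: 4 × 404 = 1616
    Σ(broken) = 1816 kJ
  Bonds formed (products):
    C–Br: 1 × 268 = 268
    C–H: 3 × 404 = 1212
    H–Br: 1 × 370 = 370
    Σ(formed) = 1850 kJ
  ΔH_2 = 1816 − 1850 = −34 kJ
ΔH_1 − ΔH_2 = −15 kJ, so reaction 1 has the more negative ΔH; |ΔH_1 − ΔH_2| = 15 kJ.

Reaction 1, by 15 kJ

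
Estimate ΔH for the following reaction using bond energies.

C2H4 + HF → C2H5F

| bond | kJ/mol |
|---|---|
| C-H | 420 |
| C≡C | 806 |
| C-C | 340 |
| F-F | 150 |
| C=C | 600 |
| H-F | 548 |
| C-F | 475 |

ΔH ≈ −87 kJ

Bonds broken (reactants):
  C-H: 4 × 420 = 1680
  C=C: 1 × 600 = 600
  H-F: 1 × 548 = 548
  Σ(broken) = 2828 kJ
Bonds formed (products):
  C-C: 1 × 340 = 340
  C-F: 1 × 475 = 475
  C-H: 5 × 420 = 2100
  Σ(formed) = 2915 kJ
ΔH = Σ(broken) − Σ(formed) = 2828 − 2915 = −87 kJ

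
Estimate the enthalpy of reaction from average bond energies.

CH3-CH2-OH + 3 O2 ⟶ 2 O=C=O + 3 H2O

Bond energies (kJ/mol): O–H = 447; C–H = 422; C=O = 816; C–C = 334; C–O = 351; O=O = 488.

Bonds broken (reactants):
  C–C: 1 × 334 = 334
  C–H: 5 × 422 = 2110
  C–O: 1 × 351 = 351
  O–H: 1 × 447 = 447
  O=O: 3 × 488 = 1464
  Σ(broken) = 4706 kJ
Bonds formed (products):
  C=O: 4 × 816 = 3264
  O–H: 6 × 447 = 2682
  Σ(formed) = 5946 kJ
ΔH = Σ(broken) − Σ(formed) = 4706 − 5946 = −1240 kJ

ΔH ≈ −1240 kJ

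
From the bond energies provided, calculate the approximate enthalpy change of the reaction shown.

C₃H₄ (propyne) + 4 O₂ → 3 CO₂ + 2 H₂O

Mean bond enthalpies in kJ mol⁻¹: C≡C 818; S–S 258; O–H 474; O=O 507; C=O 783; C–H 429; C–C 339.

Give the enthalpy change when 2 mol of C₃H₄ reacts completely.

ΔH = −3386 kJ

Bonds broken (reactants):
  C≡C: 1 × 818 = 818
  C–C: 1 × 339 = 339
  C–H: 4 × 429 = 1716
  O=O: 4 × 507 = 2028
  Σ(broken) = 4901 kJ
Bonds formed (products):
  C=O: 6 × 783 = 4698
  O–H: 4 × 474 = 1896
  Σ(formed) = 6594 kJ
ΔH = Σ(broken) − Σ(formed) = 4901 − 6594 = −1693 kJ
For 2× the reaction as written: 2 × (−1693) = −3386 kJ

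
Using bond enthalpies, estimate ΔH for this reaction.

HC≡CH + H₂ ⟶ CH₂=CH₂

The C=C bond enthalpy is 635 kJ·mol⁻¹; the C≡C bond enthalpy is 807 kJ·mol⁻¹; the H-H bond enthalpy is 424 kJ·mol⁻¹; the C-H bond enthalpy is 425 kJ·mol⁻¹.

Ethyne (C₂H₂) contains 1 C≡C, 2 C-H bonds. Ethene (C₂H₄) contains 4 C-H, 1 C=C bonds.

ΔH ≈ −254 kJ

Bonds broken (reactants):
  C≡C: 1 × 807 = 807
  C-H: 2 × 425 = 850
  H-H: 1 × 424 = 424
  Σ(broken) = 2081 kJ
Bonds formed (products):
  C-H: 4 × 425 = 1700
  C=C: 1 × 635 = 635
  Σ(formed) = 2335 kJ
ΔH = Σ(broken) − Σ(formed) = 2081 − 2335 = −254 kJ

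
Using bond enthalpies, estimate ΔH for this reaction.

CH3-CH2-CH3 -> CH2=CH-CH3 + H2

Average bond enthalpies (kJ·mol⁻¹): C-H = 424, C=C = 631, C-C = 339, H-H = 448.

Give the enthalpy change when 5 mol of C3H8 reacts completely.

ΔH = +540 kJ

Bonds broken (reactants):
  C-C: 2 × 339 = 678
  C-H: 8 × 424 = 3392
  Σ(broken) = 4070 kJ
Bonds formed (products):
  C-C: 1 × 339 = 339
  C-H: 6 × 424 = 2544
  C=C: 1 × 631 = 631
  H-H: 1 × 448 = 448
  Σ(formed) = 3962 kJ
ΔH = Σ(broken) − Σ(formed) = 4070 − 3962 = +108 kJ
For 5× the reaction as written: 5 × (+108) = +540 kJ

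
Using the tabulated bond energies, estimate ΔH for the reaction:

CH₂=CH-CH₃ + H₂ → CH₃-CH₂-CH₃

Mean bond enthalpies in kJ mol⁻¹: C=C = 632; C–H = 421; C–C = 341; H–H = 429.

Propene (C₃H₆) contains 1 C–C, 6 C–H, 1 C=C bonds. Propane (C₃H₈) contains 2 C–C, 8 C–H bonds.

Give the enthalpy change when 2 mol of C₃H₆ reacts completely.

Bonds broken (reactants):
  C–C: 1 × 341 = 341
  C–H: 6 × 421 = 2526
  C=C: 1 × 632 = 632
  H–H: 1 × 429 = 429
  Σ(broken) = 3928 kJ
Bonds formed (products):
  C–C: 2 × 341 = 682
  C–H: 8 × 421 = 3368
  Σ(formed) = 4050 kJ
ΔH = Σ(broken) − Σ(formed) = 3928 − 4050 = −122 kJ
For 2× the reaction as written: 2 × (−122) = −244 kJ

ΔH = −244 kJ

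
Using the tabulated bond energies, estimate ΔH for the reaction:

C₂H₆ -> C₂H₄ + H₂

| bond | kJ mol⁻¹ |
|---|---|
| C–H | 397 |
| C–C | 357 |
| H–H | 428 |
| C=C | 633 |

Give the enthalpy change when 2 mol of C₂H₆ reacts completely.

ΔH = +180 kJ

Bonds broken (reactants):
  C–C: 1 × 357 = 357
  C–H: 6 × 397 = 2382
  Σ(broken) = 2739 kJ
Bonds formed (products):
  C–H: 4 × 397 = 1588
  C=C: 1 × 633 = 633
  H–H: 1 × 428 = 428
  Σ(formed) = 2649 kJ
ΔH = Σ(broken) − Σ(formed) = 2739 − 2649 = +90 kJ
For 2× the reaction as written: 2 × (+90) = +180 kJ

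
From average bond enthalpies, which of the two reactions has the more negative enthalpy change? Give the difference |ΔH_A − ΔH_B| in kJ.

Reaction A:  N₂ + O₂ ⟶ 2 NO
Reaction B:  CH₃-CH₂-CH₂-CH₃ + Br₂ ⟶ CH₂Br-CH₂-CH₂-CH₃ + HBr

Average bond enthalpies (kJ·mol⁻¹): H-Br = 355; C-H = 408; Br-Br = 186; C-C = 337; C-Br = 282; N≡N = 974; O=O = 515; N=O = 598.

Reaction A:
  Bonds broken (reactants):
    N≡N: 1 × 974 = 974
    O=O: 1 × 515 = 515
    Σ(broken) = 1489 kJ
  Bonds formed (products):
    N=O: 2 × 598 = 1196
    Σ(formed) = 1196 kJ
  ΔH_A = 1489 − 1196 = +293 kJ
Reaction B:
  Bonds broken (reactants):
    Br-Br: 1 × 186 = 186
    C-C: 3 × 337 = 1011
    C-H: 10 × 408 = 4080
    Σ(broken) = 5277 kJ
  Bonds formed (products):
    C-Br: 1 × 282 = 282
    C-C: 3 × 337 = 1011
    C-H: 9 × 408 = 3672
    H-Br: 1 × 355 = 355
    Σ(formed) = 5320 kJ
  ΔH_B = 5277 − 5320 = −43 kJ
ΔH_A − ΔH_B = +336 kJ, so reaction B has the more negative ΔH; |ΔH_A − ΔH_B| = 336 kJ.

Reaction B, by 336 kJ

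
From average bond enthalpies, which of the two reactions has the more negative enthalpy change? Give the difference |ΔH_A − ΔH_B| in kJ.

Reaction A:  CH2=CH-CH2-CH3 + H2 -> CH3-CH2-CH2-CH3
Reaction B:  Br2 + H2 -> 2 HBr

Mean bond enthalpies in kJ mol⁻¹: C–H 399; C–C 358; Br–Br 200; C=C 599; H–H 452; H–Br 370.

Reaction A, by 17 kJ

Reaction A:
  Bonds broken (reactants):
    C–C: 2 × 358 = 716
    C–H: 8 × 399 = 3192
    C=C: 1 × 599 = 599
    H–H: 1 × 452 = 452
    Σ(broken) = 4959 kJ
  Bonds formed (products):
    C–C: 3 × 358 = 1074
    C–H: 10 × 399 = 3990
    Σ(formed) = 5064 kJ
  ΔH_A = 4959 − 5064 = −105 kJ
Reaction B:
  Bonds broken (reactants):
    Br–Br: 1 × 200 = 200
    H–H: 1 × 452 = 452
    Σ(broken) = 652 kJ
  Bonds formed (products):
    H–Br: 2 × 370 = 740
    Σ(formed) = 740 kJ
  ΔH_B = 652 − 740 = −88 kJ
ΔH_A − ΔH_B = −17 kJ, so reaction A has the more negative ΔH; |ΔH_A − ΔH_B| = 17 kJ.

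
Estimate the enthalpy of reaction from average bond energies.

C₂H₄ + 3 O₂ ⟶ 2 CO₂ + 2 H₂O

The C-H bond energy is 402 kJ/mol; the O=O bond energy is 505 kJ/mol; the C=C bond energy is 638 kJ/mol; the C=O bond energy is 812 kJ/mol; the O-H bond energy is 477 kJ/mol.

Bonds broken (reactants):
  C-H: 4 × 402 = 1608
  C=C: 1 × 638 = 638
  O=O: 3 × 505 = 1515
  Σ(broken) = 3761 kJ
Bonds formed (products):
  C=O: 4 × 812 = 3248
  O-H: 4 × 477 = 1908
  Σ(formed) = 5156 kJ
ΔH = Σ(broken) − Σ(formed) = 3761 − 5156 = −1395 kJ

ΔH ≈ −1395 kJ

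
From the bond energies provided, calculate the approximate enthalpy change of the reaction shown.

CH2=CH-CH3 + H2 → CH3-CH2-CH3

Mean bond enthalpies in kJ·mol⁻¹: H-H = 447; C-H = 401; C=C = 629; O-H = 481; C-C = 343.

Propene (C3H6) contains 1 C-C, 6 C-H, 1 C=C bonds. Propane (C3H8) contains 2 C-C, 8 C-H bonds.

Bonds broken (reactants):
  C-C: 1 × 343 = 343
  C-H: 6 × 401 = 2406
  C=C: 1 × 629 = 629
  H-H: 1 × 447 = 447
  Σ(broken) = 3825 kJ
Bonds formed (products):
  C-C: 2 × 343 = 686
  C-H: 8 × 401 = 3208
  Σ(formed) = 3894 kJ
ΔH = Σ(broken) − Σ(formed) = 3825 − 3894 = −69 kJ

ΔH ≈ −69 kJ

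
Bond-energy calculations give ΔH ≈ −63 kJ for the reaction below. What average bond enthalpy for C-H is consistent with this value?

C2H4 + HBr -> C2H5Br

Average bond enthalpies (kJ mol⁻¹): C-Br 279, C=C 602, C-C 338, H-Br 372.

Let D be the C-H bond energy.
Σ(broken) = 4×D + 1×602 + 1×372 = 974 + 4D
Σ(formed) = 1×279 + 1×338 + 5×D = 617 + 5D
ΔH = Σ(broken) − Σ(formed) = (974 + 4D) − (617 + 5D) = +357 − D
Setting this equal to −63 kJ gives D = 420 kJ/mol.

D(C-H) ≈ 420 kJ/mol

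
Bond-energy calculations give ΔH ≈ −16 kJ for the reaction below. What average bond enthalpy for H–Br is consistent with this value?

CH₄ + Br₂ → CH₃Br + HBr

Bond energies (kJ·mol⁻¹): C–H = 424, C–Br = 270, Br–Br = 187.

D(H–Br) ≈ 357 kJ/mol

Let D be the H–Br bond energy.
Σ(broken) = 1×187 + 4×424 = 1883
Σ(formed) = 1×270 + 3×424 + 1×D = 1542 + D
ΔH = Σ(broken) − Σ(formed) = (1883) − (1542 + D) = +341 − D
Setting this equal to −16 kJ gives D = 357 kJ/mol.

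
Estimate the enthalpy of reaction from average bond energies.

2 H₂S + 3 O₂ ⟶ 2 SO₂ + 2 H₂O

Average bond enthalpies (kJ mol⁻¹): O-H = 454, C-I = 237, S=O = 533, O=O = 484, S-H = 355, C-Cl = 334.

Bonds broken (reactants):
  O=O: 3 × 484 = 1452
  S-H: 4 × 355 = 1420
  Σ(broken) = 2872 kJ
Bonds formed (products):
  O-H: 4 × 454 = 1816
  S=O: 4 × 533 = 2132
  Σ(formed) = 3948 kJ
ΔH = Σ(broken) − Σ(formed) = 2872 − 3948 = −1076 kJ

ΔH ≈ −1076 kJ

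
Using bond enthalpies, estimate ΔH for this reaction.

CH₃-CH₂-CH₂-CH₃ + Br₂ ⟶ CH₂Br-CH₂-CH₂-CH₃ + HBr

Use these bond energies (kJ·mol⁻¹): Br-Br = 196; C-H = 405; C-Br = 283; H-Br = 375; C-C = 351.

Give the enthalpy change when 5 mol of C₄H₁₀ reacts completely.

ΔH = −285 kJ

Bonds broken (reactants):
  Br-Br: 1 × 196 = 196
  C-C: 3 × 351 = 1053
  C-H: 10 × 405 = 4050
  Σ(broken) = 5299 kJ
Bonds formed (products):
  C-Br: 1 × 283 = 283
  C-C: 3 × 351 = 1053
  C-H: 9 × 405 = 3645
  H-Br: 1 × 375 = 375
  Σ(formed) = 5356 kJ
ΔH = Σ(broken) − Σ(formed) = 5299 − 5356 = −57 kJ
For 5× the reaction as written: 5 × (−57) = −285 kJ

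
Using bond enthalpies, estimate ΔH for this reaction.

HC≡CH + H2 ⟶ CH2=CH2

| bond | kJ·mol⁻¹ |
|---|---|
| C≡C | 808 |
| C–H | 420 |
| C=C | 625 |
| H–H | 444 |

ΔH ≈ −213 kJ

Bonds broken (reactants):
  C≡C: 1 × 808 = 808
  C–H: 2 × 420 = 840
  H–H: 1 × 444 = 444
  Σ(broken) = 2092 kJ
Bonds formed (products):
  C–H: 4 × 420 = 1680
  C=C: 1 × 625 = 625
  Σ(formed) = 2305 kJ
ΔH = Σ(broken) − Σ(formed) = 2092 − 2305 = −213 kJ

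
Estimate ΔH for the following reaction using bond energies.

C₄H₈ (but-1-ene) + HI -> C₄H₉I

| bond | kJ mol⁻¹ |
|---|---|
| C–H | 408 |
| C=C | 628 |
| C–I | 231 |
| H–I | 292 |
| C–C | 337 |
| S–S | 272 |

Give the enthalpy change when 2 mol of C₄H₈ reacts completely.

Bonds broken (reactants):
  C–C: 2 × 337 = 674
  C–H: 8 × 408 = 3264
  C=C: 1 × 628 = 628
  H–I: 1 × 292 = 292
  Σ(broken) = 4858 kJ
Bonds formed (products):
  C–C: 3 × 337 = 1011
  C–H: 9 × 408 = 3672
  C–I: 1 × 231 = 231
  Σ(formed) = 4914 kJ
ΔH = Σ(broken) − Σ(formed) = 4858 − 4914 = −56 kJ
For 2× the reaction as written: 2 × (−56) = −112 kJ

ΔH = −112 kJ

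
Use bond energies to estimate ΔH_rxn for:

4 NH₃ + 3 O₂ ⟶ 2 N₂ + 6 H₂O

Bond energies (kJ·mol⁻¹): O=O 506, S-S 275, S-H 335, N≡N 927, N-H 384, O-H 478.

ΔH ≈ −1464 kJ

Bonds broken (reactants):
  N-H: 12 × 384 = 4608
  O=O: 3 × 506 = 1518
  Σ(broken) = 6126 kJ
Bonds formed (products):
  N≡N: 2 × 927 = 1854
  O-H: 12 × 478 = 5736
  Σ(formed) = 7590 kJ
ΔH = Σ(broken) − Σ(formed) = 6126 − 7590 = −1464 kJ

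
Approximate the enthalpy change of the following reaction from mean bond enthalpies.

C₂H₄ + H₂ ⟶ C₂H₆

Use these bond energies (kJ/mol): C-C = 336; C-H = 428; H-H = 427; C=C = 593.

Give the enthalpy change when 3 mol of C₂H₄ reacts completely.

Bonds broken (reactants):
  C-H: 4 × 428 = 1712
  C=C: 1 × 593 = 593
  H-H: 1 × 427 = 427
  Σ(broken) = 2732 kJ
Bonds formed (products):
  C-C: 1 × 336 = 336
  C-H: 6 × 428 = 2568
  Σ(formed) = 2904 kJ
ΔH = Σ(broken) − Σ(formed) = 2732 − 2904 = −172 kJ
For 3× the reaction as written: 3 × (−172) = −516 kJ

ΔH = −516 kJ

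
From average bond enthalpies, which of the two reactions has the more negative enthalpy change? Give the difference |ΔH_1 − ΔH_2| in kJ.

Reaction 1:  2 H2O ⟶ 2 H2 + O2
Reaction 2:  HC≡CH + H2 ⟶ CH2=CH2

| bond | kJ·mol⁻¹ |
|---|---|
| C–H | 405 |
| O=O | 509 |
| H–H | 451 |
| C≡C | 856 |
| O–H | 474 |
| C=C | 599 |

Reaction 1:
  Bonds broken (reactants):
    O–H: 4 × 474 = 1896
    Σ(broken) = 1896 kJ
  Bonds formed (products):
    H–H: 2 × 451 = 902
    O=O: 1 × 509 = 509
    Σ(formed) = 1411 kJ
  ΔH_1 = 1896 − 1411 = +485 kJ
Reaction 2:
  Bonds broken (reactants):
    C≡C: 1 × 856 = 856
    C–H: 2 × 405 = 810
    H–H: 1 × 451 = 451
    Σ(broken) = 2117 kJ
  Bonds formed (products):
    C–H: 4 × 405 = 1620
    C=C: 1 × 599 = 599
    Σ(formed) = 2219 kJ
  ΔH_2 = 2117 − 2219 = −102 kJ
ΔH_1 − ΔH_2 = +587 kJ, so reaction 2 has the more negative ΔH; |ΔH_1 − ΔH_2| = 587 kJ.

Reaction 2, by 587 kJ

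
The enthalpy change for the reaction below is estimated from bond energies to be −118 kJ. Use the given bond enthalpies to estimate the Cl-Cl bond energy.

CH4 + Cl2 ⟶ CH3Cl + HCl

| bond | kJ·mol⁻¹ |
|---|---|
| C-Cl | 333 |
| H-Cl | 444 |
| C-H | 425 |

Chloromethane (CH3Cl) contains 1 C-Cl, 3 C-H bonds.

Let D be the Cl-Cl bond energy.
Σ(broken) = 4×425 + 1×D = 1700 + D
Σ(formed) = 1×333 + 3×425 + 1×444 = 2052
ΔH = Σ(broken) − Σ(formed) = (1700 + D) − (2052) = −352 + D
Setting this equal to −118 kJ gives D = 234 kJ/mol.

D(Cl-Cl) ≈ 234 kJ/mol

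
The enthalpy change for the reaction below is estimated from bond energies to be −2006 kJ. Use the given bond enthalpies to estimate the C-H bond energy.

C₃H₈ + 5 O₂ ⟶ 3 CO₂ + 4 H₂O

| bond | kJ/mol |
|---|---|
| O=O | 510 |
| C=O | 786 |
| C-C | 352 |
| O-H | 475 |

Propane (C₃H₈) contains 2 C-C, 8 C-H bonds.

Let D be the C-H bond energy.
Σ(broken) = 2×352 + 8×D + 5×510 = 3254 + 8D
Σ(formed) = 6×786 + 8×475 = 8516
ΔH = Σ(broken) − Σ(formed) = (3254 + 8D) − (8516) = −5262 + 8D
Setting this equal to −2006 kJ gives 8D = 3256, so D = 407 kJ/mol.

D(C-H) ≈ 407 kJ/mol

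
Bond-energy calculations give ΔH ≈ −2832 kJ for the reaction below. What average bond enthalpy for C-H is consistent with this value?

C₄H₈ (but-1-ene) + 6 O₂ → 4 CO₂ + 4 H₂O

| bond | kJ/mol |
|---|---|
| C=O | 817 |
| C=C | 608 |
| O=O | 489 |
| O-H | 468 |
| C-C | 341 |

Let D be the C-H bond energy.
Σ(broken) = 2×341 + 8×D + 1×608 + 6×489 = 4224 + 8D
Σ(formed) = 8×817 + 8×468 = 10280
ΔH = Σ(broken) − Σ(formed) = (4224 + 8D) − (10280) = −6056 + 8D
Setting this equal to −2832 kJ gives 8D = 3224, so D = 403 kJ/mol.

D(C-H) ≈ 403 kJ/mol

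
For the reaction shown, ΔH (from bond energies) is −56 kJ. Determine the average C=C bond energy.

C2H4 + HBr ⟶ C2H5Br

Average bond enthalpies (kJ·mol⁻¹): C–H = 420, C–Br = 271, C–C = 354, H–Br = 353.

Let D be the C=C bond energy.
Σ(broken) = 4×420 + 1×D + 1×353 = 2033 + D
Σ(formed) = 1×271 + 1×354 + 5×420 = 2725
ΔH = Σ(broken) − Σ(formed) = (2033 + D) − (2725) = −692 + D
Setting this equal to −56 kJ gives D = 636 kJ/mol.

D(C=C) ≈ 636 kJ/mol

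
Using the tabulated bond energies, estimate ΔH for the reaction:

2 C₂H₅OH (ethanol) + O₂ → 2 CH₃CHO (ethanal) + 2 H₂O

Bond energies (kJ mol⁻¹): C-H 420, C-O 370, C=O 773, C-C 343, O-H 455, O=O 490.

Bonds broken (reactants):
  C-C: 2 × 343 = 686
  C-H: 10 × 420 = 4200
  C-O: 2 × 370 = 740
  O-H: 2 × 455 = 910
  O=O: 1 × 490 = 490
  Σ(broken) = 7026 kJ
Bonds formed (products):
  C-C: 2 × 343 = 686
  C-H: 8 × 420 = 3360
  C=O: 2 × 773 = 1546
  O-H: 4 × 455 = 1820
  Σ(formed) = 7412 kJ
ΔH = Σ(broken) − Σ(formed) = 7026 − 7412 = −386 kJ

ΔH ≈ −386 kJ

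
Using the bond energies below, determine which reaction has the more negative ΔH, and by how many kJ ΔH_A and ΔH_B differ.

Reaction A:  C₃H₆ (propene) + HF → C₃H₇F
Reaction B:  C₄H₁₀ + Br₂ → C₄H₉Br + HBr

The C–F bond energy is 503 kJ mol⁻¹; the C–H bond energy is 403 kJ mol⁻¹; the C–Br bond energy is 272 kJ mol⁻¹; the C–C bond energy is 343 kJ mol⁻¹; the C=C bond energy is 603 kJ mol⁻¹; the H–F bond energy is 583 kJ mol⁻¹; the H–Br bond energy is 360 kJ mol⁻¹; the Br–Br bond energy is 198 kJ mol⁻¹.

Reaction A, by 32 kJ

Reaction A:
  Bonds broken (reactants):
    C–C: 1 × 343 = 343
    C–H: 6 × 403 = 2418
    C=C: 1 × 603 = 603
    H–F: 1 × 583 = 583
    Σ(broken) = 3947 kJ
  Bonds formed (products):
    C–C: 2 × 343 = 686
    C–F: 1 × 503 = 503
    C–H: 7 × 403 = 2821
    Σ(formed) = 4010 kJ
  ΔH_A = 3947 − 4010 = −63 kJ
Reaction B:
  Bonds broken (reactants):
    Br–Br: 1 × 198 = 198
    C–C: 3 × 343 = 1029
    C–H: 10 × 403 = 4030
    Σ(broken) = 5257 kJ
  Bonds formed (products):
    C–Br: 1 × 272 = 272
    C–C: 3 × 343 = 1029
    C–H: 9 × 403 = 3627
    H–Br: 1 × 360 = 360
    Σ(formed) = 5288 kJ
  ΔH_B = 5257 − 5288 = −31 kJ
ΔH_A − ΔH_B = −32 kJ, so reaction A has the more negative ΔH; |ΔH_A − ΔH_B| = 32 kJ.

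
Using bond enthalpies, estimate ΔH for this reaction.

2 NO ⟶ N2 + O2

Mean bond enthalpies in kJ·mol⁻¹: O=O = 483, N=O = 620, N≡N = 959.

Bonds broken (reactants):
  N=O: 2 × 620 = 1240
  Σ(broken) = 1240 kJ
Bonds formed (products):
  N≡N: 1 × 959 = 959
  O=O: 1 × 483 = 483
  Σ(formed) = 1442 kJ
ΔH = Σ(broken) − Σ(formed) = 1240 − 1442 = −202 kJ

ΔH ≈ −202 kJ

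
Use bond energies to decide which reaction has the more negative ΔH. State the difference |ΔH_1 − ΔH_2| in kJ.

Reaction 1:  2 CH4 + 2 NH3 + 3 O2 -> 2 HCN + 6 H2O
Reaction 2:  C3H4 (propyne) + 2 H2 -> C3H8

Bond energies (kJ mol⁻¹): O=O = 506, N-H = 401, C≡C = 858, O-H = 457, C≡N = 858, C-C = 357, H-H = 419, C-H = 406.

Reaction 1, by 555 kJ

Reaction 1:
  Bonds broken (reactants):
    C-H: 8 × 406 = 3248
    N-H: 6 × 401 = 2406
    O=O: 3 × 506 = 1518
    Σ(broken) = 7172 kJ
  Bonds formed (products):
    C≡N: 2 × 858 = 1716
    C-H: 2 × 406 = 812
    O-H: 12 × 457 = 5484
    Σ(formed) = 8012 kJ
  ΔH_1 = 7172 − 8012 = −840 kJ
Reaction 2:
  Bonds broken (reactants):
    C≡C: 1 × 858 = 858
    C-C: 1 × 357 = 357
    C-H: 4 × 406 = 1624
    H-H: 2 × 419 = 838
    Σ(broken) = 3677 kJ
  Bonds formed (products):
    C-C: 2 × 357 = 714
    C-H: 8 × 406 = 3248
    Σ(formed) = 3962 kJ
  ΔH_2 = 3677 − 3962 = −285 kJ
ΔH_1 − ΔH_2 = −555 kJ, so reaction 1 has the more negative ΔH; |ΔH_1 − ΔH_2| = 555 kJ.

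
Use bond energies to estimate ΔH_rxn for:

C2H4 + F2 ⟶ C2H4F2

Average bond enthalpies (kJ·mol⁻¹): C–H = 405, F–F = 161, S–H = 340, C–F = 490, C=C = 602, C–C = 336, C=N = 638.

Bonds broken (reactants):
  C–H: 4 × 405 = 1620
  C=C: 1 × 602 = 602
  F–F: 1 × 161 = 161
  Σ(broken) = 2383 kJ
Bonds formed (products):
  C–C: 1 × 336 = 336
  C–F: 2 × 490 = 980
  C–H: 4 × 405 = 1620
  Σ(formed) = 2936 kJ
ΔH = Σ(broken) − Σ(formed) = 2383 − 2936 = −553 kJ

ΔH ≈ −553 kJ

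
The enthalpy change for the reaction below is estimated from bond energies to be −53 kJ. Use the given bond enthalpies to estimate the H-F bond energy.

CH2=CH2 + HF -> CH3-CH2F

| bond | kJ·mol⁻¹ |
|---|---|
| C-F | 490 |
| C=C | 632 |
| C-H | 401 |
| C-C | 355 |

D(H-F) ≈ 561 kJ/mol

Let D be the H-F bond energy.
Σ(broken) = 4×401 + 1×632 + 1×D = 2236 + D
Σ(formed) = 1×355 + 1×490 + 5×401 = 2850
ΔH = Σ(broken) − Σ(formed) = (2236 + D) − (2850) = −614 + D
Setting this equal to −53 kJ gives D = 561 kJ/mol.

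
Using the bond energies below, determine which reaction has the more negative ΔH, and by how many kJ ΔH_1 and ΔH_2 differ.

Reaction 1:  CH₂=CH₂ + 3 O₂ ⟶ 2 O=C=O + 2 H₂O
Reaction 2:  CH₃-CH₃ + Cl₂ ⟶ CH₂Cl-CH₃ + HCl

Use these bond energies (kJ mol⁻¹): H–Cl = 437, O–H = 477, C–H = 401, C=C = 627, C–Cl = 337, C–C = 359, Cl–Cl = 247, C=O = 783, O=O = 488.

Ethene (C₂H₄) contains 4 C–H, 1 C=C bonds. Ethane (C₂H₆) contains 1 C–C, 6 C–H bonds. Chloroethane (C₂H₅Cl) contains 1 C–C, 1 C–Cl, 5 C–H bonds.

Reaction 1, by 1219 kJ

Reaction 1:
  Bonds broken (reactants):
    C–H: 4 × 401 = 1604
    C=C: 1 × 627 = 627
    O=O: 3 × 488 = 1464
    Σ(broken) = 3695 kJ
  Bonds formed (products):
    C=O: 4 × 783 = 3132
    O–H: 4 × 477 = 1908
    Σ(formed) = 5040 kJ
  ΔH_1 = 3695 − 5040 = −1345 kJ
Reaction 2:
  Bonds broken (reactants):
    C–C: 1 × 359 = 359
    C–H: 6 × 401 = 2406
    Cl–Cl: 1 × 247 = 247
    Σ(broken) = 3012 kJ
  Bonds formed (products):
    C–C: 1 × 359 = 359
    C–Cl: 1 × 337 = 337
    C–H: 5 × 401 = 2005
    H–Cl: 1 × 437 = 437
    Σ(formed) = 3138 kJ
  ΔH_2 = 3012 − 3138 = −126 kJ
ΔH_1 − ΔH_2 = −1219 kJ, so reaction 1 has the more negative ΔH; |ΔH_1 − ΔH_2| = 1219 kJ.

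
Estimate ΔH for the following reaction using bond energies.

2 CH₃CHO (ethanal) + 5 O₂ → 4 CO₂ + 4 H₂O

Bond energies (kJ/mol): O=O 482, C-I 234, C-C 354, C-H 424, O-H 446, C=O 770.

Bonds broken (reactants):
  C-C: 2 × 354 = 708
  C-H: 8 × 424 = 3392
  C=O: 2 × 770 = 1540
  O=O: 5 × 482 = 2410
  Σ(broken) = 8050 kJ
Bonds formed (products):
  C=O: 8 × 770 = 6160
  O-H: 8 × 446 = 3568
  Σ(formed) = 9728 kJ
ΔH = Σ(broken) − Σ(formed) = 8050 − 9728 = −1678 kJ

ΔH ≈ −1678 kJ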